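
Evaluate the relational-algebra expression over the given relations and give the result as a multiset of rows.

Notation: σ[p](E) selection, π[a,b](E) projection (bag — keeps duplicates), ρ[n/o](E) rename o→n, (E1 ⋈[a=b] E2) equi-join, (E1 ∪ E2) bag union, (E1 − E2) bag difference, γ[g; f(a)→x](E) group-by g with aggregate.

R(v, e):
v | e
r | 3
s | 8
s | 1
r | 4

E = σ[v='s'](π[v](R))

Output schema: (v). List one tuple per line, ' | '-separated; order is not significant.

Subexpression sizes:
  R → 4
  π[v](R) → 4
  σ[v='s'](π[v](R)) → 2

== RESULT ==
v
s
s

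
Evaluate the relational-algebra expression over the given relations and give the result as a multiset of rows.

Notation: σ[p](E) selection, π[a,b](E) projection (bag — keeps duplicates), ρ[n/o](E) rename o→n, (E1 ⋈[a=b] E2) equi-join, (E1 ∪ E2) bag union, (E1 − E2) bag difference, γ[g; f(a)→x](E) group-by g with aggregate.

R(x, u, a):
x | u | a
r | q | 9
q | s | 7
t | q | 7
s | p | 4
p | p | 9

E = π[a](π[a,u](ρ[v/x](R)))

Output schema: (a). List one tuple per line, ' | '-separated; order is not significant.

Stepwise |·|:
  R → 5
  ρ[v/x](R) → 5
  π[a,u](ρ[v/x](R)) → 5
  π[a](π[a,u](ρ[v/x](R))) → 5

== RESULT ==
a
4
7
7
9
9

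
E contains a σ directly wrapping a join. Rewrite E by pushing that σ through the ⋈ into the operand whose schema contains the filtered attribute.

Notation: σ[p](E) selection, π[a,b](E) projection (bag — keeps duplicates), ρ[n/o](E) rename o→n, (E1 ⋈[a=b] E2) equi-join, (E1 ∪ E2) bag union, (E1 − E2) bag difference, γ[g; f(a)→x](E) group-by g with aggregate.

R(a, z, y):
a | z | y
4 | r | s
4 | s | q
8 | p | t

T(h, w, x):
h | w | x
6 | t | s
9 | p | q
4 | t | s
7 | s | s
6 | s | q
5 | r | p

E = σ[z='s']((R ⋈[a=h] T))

σ filters on z, owned by the left side.
E' = (σ[z='s'](R) ⋈[a=h] T)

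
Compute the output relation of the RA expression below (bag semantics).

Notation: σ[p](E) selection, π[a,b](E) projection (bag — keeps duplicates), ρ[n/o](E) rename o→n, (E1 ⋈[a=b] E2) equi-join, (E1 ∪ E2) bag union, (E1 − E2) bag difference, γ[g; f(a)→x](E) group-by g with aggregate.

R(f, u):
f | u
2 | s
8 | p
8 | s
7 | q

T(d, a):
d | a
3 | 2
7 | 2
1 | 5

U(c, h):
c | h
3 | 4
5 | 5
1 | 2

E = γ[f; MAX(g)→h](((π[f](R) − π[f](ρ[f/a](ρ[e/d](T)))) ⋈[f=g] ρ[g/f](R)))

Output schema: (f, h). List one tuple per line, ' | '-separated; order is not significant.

Row counts bottom-up:
  R → 4
  π[f](R) → 4
  T → 3
  ρ[e/d](T) → 3
  ρ[f/a](ρ[e/d](T)) → 3
  π[f](ρ[f/a](ρ[e/d](T))) → 3
  (π[f](R) − π[f](ρ[f/a](ρ[e/d](T)))) → 3
  R → 4
  ρ[g/f](R) → 4
  ((π[f](R) − π[f](ρ[f/a](ρ[e/d](T)))) ⋈[f=g] ρ[g/f](R)) → 5
  γ[f; MAX(g)→h](((π[f](R) − π[f](ρ[f/a](ρ[e/d](T)))) ⋈[f=g] ρ[g/f](R))) → 2

== RESULT ==
f | h
7 | 7
8 | 8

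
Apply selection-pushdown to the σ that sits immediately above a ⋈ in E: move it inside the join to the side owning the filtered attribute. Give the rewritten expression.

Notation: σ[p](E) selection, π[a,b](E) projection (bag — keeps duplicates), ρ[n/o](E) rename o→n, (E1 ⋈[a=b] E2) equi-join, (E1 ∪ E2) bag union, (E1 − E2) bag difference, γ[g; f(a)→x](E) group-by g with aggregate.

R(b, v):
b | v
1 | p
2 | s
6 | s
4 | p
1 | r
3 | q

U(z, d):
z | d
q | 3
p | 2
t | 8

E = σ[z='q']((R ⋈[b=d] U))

σ filters on z, owned by the right side.
E' = (R ⋈[b=d] σ[z='q'](U))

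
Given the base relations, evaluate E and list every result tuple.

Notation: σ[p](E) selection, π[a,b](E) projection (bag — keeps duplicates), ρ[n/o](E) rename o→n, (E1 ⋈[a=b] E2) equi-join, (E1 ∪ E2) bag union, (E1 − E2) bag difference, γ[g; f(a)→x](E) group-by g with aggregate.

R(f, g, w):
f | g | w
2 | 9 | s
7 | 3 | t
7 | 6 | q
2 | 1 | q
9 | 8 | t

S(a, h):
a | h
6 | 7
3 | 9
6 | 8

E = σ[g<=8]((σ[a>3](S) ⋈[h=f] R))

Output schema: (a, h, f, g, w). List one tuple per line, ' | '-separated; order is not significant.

Row counts bottom-up:
  S → 3
  σ[a>3](S) → 2
  R → 5
  (σ[a>3](S) ⋈[h=f] R) → 2
  σ[g<=8]((σ[a>3](S) ⋈[h=f] R)) → 2

== RESULT ==
a | h | f | g | w
6 | 7 | 7 | 3 | t
6 | 7 | 7 | 6 | q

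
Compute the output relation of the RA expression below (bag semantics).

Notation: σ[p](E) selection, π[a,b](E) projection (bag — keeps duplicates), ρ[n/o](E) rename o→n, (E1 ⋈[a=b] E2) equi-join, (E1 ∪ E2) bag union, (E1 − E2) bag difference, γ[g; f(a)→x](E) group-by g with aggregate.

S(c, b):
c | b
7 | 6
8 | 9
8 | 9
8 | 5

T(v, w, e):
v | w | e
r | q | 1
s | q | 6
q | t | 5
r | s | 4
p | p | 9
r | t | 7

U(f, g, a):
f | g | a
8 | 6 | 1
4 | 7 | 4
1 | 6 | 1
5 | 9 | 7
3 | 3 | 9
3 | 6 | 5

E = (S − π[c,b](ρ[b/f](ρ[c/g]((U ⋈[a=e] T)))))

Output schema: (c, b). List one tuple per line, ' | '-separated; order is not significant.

Row counts bottom-up:
  S → 4
  U → 6
  T → 6
  (U ⋈[a=e] T) → 6
  ρ[c/g]((U ⋈[a=e] T)) → 6
  ρ[b/f](ρ[c/g]((U ⋈[a=e] T))) → 6
  π[c,b](ρ[b/f](ρ[c/g]((U ⋈[a=e] T)))) → 6
  (S − π[c,b](ρ[b/f](ρ[c/g]((U ⋈[a=e] T))))) → 4

== RESULT ==
c | b
7 | 6
8 | 5
8 | 9
8 | 9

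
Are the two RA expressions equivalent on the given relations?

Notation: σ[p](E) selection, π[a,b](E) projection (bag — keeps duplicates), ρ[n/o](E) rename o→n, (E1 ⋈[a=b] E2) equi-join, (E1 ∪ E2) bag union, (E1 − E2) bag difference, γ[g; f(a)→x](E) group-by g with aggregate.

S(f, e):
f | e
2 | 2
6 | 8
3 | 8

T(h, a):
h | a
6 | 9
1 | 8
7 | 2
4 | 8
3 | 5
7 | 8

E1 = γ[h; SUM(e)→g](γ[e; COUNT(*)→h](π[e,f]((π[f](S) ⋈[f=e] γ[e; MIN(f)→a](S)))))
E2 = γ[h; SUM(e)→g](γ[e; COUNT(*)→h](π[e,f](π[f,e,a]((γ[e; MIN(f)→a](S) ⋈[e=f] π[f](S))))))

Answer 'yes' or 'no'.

E1 stepwise |·|:
  S → 3
  π[f](S) → 3
  S → 3
  γ[e; MIN(f)→a](S) → 2
  (π[f](S) ⋈[f=e] γ[e; MIN(f)→a](S)) → 1
  π[e,f]((π[f](S) ⋈[f=e] γ[e; MIN(f)→a](S))) → 1
  γ[e; COUNT(*)→h](π[e,f]((π[f](S) ⋈[f=e] γ[e; MIN(f)→a](S)))) → 1
  γ[h; SUM(e)→g](γ[e; COUNT(*)→h](π[e,f]((π[f](S) ⋈[f=e] γ[e; MIN(f)→a](S))))) → 1
E2 stepwise |·|:
  S → 3
  γ[e; MIN(f)→a](S) → 2
  S → 3
  π[f](S) → 3
  (γ[e; MIN(f)→a](S) ⋈[e=f] π[f](S)) → 1
  π[f,e,a]((γ[e; MIN(f)→a](S) ⋈[e=f] π[f](S))) → 1
  π[e,f](π[f,e,a]((γ[e; MIN(f)→a](S) ⋈[e=f] π[f](S)))) → 1
  γ[e; COUNT(*)→h](π[e,f](π[f,e,a]((γ[e; MIN(f)→a](S) ⋈[e=f] π[f](S))))) → 1
  γ[h; SUM(e)→g](γ[e; COUNT(*)→h](π[e,f](π[f,e,a]((γ[e; MIN(f)→a](S) ⋈[e=f] π[f](S)))))) → 1

E1 and E2 produce the same multiset:
h | g
1 | 2

yes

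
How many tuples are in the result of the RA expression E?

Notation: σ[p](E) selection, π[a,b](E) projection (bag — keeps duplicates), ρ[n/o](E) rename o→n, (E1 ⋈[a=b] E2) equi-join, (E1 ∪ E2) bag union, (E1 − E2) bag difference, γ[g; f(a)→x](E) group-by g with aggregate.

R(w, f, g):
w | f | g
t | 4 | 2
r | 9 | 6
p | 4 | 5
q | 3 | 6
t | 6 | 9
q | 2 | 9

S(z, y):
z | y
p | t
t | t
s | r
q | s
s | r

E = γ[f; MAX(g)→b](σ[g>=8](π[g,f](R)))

Row counts bottom-up:
  R → 6
  π[g,f](R) → 6
  σ[g>=8](π[g,f](R)) → 2
  γ[f; MAX(g)→b](σ[g>=8](π[g,f](R))) → 2

|E| = 2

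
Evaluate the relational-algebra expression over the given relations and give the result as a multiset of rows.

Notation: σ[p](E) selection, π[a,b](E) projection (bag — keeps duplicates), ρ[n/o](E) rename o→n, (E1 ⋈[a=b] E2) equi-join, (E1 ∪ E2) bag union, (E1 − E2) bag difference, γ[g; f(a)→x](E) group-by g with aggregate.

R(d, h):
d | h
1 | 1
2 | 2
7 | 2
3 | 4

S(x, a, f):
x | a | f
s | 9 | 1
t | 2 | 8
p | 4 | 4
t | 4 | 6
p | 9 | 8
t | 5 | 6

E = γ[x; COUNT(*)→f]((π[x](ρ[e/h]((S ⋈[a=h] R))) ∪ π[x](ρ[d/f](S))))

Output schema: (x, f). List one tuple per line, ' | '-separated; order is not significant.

Per-node cardinality:
  S → 6
  R → 4
  (S ⋈[a=h] R) → 4
  ρ[e/h]((S ⋈[a=h] R)) → 4
  π[x](ρ[e/h]((S ⋈[a=h] R))) → 4
  S → 6
  ρ[d/f](S) → 6
  π[x](ρ[d/f](S)) → 6
  (π[x](ρ[e/h]((S ⋈[a=h] R))) ∪ π[x](ρ[d/f](S))) → 10
  γ[x; COUNT(*)→f]((π[x](ρ[e/h]((S ⋈[a=h] R))) ∪ π[x](ρ[d/f](S)))) → 3

== RESULT ==
x | f
p | 3
s | 1
t | 6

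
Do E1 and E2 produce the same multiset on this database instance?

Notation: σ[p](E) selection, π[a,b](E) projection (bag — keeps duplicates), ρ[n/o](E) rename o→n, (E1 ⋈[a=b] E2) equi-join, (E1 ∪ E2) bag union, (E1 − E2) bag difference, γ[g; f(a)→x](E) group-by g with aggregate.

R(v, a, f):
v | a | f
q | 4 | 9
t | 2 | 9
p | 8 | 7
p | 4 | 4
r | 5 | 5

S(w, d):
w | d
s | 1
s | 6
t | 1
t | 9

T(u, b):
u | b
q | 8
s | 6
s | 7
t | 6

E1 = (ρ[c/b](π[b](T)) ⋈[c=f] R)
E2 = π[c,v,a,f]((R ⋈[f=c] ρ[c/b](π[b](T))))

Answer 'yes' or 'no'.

E1 subexpression sizes:
  T → 4
  π[b](T) → 4
  ρ[c/b](π[b](T)) → 4
  R → 5
  (ρ[c/b](π[b](T)) ⋈[c=f] R) → 1
E2 subexpression sizes:
  R → 5
  T → 4
  π[b](T) → 4
  ρ[c/b](π[b](T)) → 4
  (R ⋈[f=c] ρ[c/b](π[b](T))) → 1
  π[c,v,a,f]((R ⋈[f=c] ρ[c/b](π[b](T)))) → 1

E1 and E2 produce the same multiset:
c | v | a | f
7 | p | 8 | 7

yes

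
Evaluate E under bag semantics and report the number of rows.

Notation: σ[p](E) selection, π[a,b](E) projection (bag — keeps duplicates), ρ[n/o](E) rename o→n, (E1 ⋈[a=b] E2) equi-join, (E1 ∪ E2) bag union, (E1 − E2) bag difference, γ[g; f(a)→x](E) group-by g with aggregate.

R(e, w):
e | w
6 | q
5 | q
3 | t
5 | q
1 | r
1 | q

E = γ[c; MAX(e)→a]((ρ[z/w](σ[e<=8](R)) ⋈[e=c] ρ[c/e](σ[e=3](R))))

Per-node cardinality:
  R → 6
  σ[e<=8](R) → 6
  ρ[z/w](σ[e<=8](R)) → 6
  R → 6
  σ[e=3](R) → 1
  ρ[c/e](σ[e=3](R)) → 1
  (ρ[z/w](σ[e<=8](R)) ⋈[e=c] ρ[c/e](σ[e=3](R))) → 1
  γ[c; MAX(e)→a]((ρ[z/w](σ[e<=8](R)) ⋈[e=c] ρ[c/e](σ[e=3](R)))) → 1

|E| = 1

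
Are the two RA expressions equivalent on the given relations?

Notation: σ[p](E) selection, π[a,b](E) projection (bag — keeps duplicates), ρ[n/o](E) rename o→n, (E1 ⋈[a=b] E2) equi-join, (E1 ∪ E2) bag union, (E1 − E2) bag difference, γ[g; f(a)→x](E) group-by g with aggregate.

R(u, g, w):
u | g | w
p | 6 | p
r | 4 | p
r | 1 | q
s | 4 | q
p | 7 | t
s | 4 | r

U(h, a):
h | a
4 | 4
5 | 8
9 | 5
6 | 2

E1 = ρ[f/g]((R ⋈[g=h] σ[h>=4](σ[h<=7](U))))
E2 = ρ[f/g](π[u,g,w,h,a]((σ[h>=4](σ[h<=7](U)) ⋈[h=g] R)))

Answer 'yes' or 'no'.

E1 row counts bottom-up:
  R → 6
  U → 4
  σ[h<=7](U) → 3
  σ[h>=4](σ[h<=7](U)) → 3
  (R ⋈[g=h] σ[h>=4](σ[h<=7](U))) → 4
  ρ[f/g]((R ⋈[g=h] σ[h>=4](σ[h<=7](U)))) → 4
E2 row counts bottom-up:
  U → 4
  σ[h<=7](U) → 3
  σ[h>=4](σ[h<=7](U)) → 3
  R → 6
  (σ[h>=4](σ[h<=7](U)) ⋈[h=g] R) → 4
  π[u,g,w,h,a]((σ[h>=4](σ[h<=7](U)) ⋈[h=g] R)) → 4
  ρ[f/g](π[u,g,w,h,a]((σ[h>=4](σ[h<=7](U)) ⋈[h=g] R))) → 4

E1 and E2 produce the same multiset:
u | f | w | h | a
p | 6 | p | 6 | 2
r | 4 | p | 4 | 4
s | 4 | q | 4 | 4
s | 4 | r | 4 | 4

yes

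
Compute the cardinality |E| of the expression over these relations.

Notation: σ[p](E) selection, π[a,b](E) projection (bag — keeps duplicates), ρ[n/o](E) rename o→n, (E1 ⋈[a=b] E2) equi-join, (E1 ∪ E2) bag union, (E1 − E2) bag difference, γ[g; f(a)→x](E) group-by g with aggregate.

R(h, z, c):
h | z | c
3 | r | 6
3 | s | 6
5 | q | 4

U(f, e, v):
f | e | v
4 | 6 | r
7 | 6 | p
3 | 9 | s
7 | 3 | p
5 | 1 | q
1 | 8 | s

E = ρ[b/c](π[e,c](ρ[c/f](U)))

Per-node cardinality:
  U → 6
  ρ[c/f](U) → 6
  π[e,c](ρ[c/f](U)) → 6
  ρ[b/c](π[e,c](ρ[c/f](U))) → 6

|E| = 6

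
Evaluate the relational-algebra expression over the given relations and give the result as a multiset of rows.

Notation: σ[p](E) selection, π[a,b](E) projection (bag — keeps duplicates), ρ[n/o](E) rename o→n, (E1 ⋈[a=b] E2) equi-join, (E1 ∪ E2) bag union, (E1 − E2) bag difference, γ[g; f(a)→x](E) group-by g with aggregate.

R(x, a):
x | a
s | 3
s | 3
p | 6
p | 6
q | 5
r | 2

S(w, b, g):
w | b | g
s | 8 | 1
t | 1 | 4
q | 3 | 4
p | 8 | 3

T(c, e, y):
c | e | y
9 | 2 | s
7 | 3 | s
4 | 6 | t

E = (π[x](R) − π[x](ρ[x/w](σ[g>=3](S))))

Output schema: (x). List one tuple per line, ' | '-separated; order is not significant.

Subexpression sizes:
  R → 6
  π[x](R) → 6
  S → 4
  σ[g>=3](S) → 3
  ρ[x/w](σ[g>=3](S)) → 3
  π[x](ρ[x/w](σ[g>=3](S))) → 3
  (π[x](R) − π[x](ρ[x/w](σ[g>=3](S)))) → 4

== RESULT ==
x
p
r
s
s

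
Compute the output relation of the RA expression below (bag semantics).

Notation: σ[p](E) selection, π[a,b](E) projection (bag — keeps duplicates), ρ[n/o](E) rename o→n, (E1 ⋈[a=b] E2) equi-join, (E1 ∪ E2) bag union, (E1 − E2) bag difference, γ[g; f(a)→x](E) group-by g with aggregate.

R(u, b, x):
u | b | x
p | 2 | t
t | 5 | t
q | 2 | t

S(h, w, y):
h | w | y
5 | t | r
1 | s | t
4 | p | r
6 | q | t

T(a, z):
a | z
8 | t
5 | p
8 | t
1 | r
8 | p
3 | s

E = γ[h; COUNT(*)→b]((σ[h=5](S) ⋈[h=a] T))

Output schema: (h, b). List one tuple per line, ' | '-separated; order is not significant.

Stepwise |·|:
  S → 4
  σ[h=5](S) → 1
  T → 6
  (σ[h=5](S) ⋈[h=a] T) → 1
  γ[h; COUNT(*)→b]((σ[h=5](S) ⋈[h=a] T)) → 1

== RESULT ==
h | b
5 | 1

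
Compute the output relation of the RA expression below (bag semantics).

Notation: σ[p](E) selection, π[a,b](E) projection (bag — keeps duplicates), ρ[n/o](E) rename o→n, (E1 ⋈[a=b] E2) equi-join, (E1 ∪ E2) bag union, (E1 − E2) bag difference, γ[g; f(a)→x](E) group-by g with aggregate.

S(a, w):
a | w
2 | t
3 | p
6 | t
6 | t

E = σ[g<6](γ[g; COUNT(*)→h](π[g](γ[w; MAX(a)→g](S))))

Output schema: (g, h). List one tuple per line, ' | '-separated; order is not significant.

Per-node cardinality:
  S → 4
  γ[w; MAX(a)→g](S) → 2
  π[g](γ[w; MAX(a)→g](S)) → 2
  γ[g; COUNT(*)→h](π[g](γ[w; MAX(a)→g](S))) → 2
  σ[g<6](γ[g; COUNT(*)→h](π[g](γ[w; MAX(a)→g](S)))) → 1

== RESULT ==
g | h
3 | 1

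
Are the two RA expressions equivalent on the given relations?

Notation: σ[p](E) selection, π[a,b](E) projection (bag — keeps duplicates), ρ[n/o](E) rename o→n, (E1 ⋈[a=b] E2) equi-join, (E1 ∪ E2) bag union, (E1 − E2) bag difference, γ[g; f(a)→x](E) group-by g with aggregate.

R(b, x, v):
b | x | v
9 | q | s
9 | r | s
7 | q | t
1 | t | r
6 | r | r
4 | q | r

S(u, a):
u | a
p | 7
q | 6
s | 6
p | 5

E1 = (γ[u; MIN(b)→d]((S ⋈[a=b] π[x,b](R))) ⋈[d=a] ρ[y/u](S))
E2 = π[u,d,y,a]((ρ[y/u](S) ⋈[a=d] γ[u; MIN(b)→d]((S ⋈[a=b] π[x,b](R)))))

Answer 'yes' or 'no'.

E1 subexpression sizes:
  S → 4
  R → 6
  π[x,b](R) → 6
  (S ⋈[a=b] π[x,b](R)) → 3
  γ[u; MIN(b)→d]((S ⋈[a=b] π[x,b](R))) → 3
  S → 4
  ρ[y/u](S) → 4
  (γ[u; MIN(b)→d]((S ⋈[a=b] π[x,b](R))) ⋈[d=a] ρ[y/u](S)) → 5
E2 subexpression sizes:
  S → 4
  ρ[y/u](S) → 4
  S → 4
  R → 6
  π[x,b](R) → 6
  (S ⋈[a=b] π[x,b](R)) → 3
  γ[u; MIN(b)→d]((S ⋈[a=b] π[x,b](R))) → 3
  (ρ[y/u](S) ⋈[a=d] γ[u; MIN(b)→d]((S ⋈[a=b] π[x,b](R)))) → 5
  π[u,d,y,a]((ρ[y/u](S) ⋈[a=d] γ[u; MIN(b)→d]((S ⋈[a=b] π[x,b](R))))) → 5

E1 and E2 produce the same multiset:
u | d | y | a
p | 7 | p | 7
q | 6 | q | 6
q | 6 | s | 6
s | 6 | q | 6
s | 6 | s | 6

yes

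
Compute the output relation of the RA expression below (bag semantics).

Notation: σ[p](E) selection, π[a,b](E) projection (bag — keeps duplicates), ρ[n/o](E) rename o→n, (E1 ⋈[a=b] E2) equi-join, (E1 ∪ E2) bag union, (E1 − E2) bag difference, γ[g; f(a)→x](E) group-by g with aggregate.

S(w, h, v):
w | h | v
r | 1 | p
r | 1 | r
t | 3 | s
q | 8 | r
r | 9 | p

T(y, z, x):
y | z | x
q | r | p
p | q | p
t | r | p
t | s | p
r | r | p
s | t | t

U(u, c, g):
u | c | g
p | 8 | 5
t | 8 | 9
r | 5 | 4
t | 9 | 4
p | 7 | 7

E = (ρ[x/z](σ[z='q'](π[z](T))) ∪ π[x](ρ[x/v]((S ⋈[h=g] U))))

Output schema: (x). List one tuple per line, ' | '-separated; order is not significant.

Per-node cardinality:
  T → 6
  π[z](T) → 6
  σ[z='q'](π[z](T)) → 1
  ρ[x/z](σ[z='q'](π[z](T))) → 1
  S → 5
  U → 5
  (S ⋈[h=g] U) → 1
  ρ[x/v]((S ⋈[h=g] U)) → 1
  π[x](ρ[x/v]((S ⋈[h=g] U))) → 1
  (ρ[x/z](σ[z='q'](π[z](T))) ∪ π[x](ρ[x/v]((S ⋈[h=g] U)))) → 2

== RESULT ==
x
p
q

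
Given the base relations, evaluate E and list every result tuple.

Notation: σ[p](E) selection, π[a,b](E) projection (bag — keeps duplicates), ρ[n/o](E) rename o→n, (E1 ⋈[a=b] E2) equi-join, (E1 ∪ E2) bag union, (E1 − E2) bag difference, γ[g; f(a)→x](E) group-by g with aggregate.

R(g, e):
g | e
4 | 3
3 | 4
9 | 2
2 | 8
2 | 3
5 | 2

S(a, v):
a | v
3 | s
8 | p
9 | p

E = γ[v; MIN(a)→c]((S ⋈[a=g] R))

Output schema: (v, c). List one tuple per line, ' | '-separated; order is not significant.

Subexpression sizes:
  S → 3
  R → 6
  (S ⋈[a=g] R) → 2
  γ[v; MIN(a)→c]((S ⋈[a=g] R)) → 2

== RESULT ==
v | c
p | 9
s | 3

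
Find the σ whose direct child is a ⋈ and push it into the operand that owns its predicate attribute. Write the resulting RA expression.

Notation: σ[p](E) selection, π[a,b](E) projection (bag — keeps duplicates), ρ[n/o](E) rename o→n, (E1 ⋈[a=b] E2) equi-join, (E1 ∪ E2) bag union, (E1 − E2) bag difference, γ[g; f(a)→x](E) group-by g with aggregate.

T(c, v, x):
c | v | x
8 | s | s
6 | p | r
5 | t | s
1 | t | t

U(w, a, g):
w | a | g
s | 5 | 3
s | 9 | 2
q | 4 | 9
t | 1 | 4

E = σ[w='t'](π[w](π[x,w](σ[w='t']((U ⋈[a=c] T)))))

σ filters on w, owned by the left side.
E' = σ[w='t'](π[w](π[x,w]((σ[w='t'](U) ⋈[a=c] T))))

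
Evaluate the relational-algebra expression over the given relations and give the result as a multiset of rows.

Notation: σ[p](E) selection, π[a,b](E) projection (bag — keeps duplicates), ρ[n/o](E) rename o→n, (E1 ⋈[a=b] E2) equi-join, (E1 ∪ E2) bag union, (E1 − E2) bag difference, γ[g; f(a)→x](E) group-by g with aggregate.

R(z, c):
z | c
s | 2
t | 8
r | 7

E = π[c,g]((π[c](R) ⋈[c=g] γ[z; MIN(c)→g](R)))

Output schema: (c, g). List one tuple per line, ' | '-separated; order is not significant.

Subexpression sizes:
  R → 3
  π[c](R) → 3
  R → 3
  γ[z; MIN(c)→g](R) → 3
  (π[c](R) ⋈[c=g] γ[z; MIN(c)→g](R)) → 3
  π[c,g]((π[c](R) ⋈[c=g] γ[z; MIN(c)→g](R))) → 3

== RESULT ==
c | g
2 | 2
7 | 7
8 | 8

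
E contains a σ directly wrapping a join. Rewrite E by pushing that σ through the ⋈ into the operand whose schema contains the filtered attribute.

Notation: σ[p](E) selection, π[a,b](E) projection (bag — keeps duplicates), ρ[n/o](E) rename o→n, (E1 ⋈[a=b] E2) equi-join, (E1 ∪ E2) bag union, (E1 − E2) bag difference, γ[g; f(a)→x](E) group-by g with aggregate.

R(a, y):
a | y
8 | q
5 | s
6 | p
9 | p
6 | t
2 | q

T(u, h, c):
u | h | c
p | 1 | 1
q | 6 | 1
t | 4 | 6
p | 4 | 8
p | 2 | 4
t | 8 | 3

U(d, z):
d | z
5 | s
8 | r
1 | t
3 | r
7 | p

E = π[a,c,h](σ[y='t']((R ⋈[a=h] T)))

σ filters on y, owned by the left side.
E' = π[a,c,h]((σ[y='t'](R) ⋈[a=h] T))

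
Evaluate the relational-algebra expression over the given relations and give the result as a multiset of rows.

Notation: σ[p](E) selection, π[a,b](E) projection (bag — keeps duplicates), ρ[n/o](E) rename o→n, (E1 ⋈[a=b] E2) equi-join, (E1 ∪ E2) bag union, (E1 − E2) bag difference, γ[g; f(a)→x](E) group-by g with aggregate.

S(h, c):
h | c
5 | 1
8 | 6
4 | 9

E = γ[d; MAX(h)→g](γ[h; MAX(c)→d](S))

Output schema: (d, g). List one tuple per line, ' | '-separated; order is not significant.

Stepwise |·|:
  S → 3
  γ[h; MAX(c)→d](S) → 3
  γ[d; MAX(h)→g](γ[h; MAX(c)→d](S)) → 3

== RESULT ==
d | g
1 | 5
6 | 8
9 | 4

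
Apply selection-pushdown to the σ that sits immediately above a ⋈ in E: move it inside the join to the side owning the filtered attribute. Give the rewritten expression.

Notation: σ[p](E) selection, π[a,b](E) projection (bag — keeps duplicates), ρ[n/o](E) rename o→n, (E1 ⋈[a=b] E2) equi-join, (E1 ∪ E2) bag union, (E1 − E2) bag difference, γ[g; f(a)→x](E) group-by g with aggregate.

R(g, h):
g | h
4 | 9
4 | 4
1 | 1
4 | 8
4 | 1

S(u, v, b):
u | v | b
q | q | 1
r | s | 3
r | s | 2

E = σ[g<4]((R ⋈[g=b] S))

σ filters on g, owned by the left side.
E' = (σ[g<4](R) ⋈[g=b] S)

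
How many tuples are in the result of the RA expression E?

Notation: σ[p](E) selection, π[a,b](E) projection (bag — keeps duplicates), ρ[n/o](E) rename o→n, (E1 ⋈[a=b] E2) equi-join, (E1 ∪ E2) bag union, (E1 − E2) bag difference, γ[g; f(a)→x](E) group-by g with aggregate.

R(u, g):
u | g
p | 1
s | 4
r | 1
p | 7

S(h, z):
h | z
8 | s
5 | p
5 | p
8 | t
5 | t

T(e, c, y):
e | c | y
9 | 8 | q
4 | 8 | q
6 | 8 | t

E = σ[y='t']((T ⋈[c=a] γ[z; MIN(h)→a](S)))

Stepwise |·|:
  T → 3
  S → 5
  γ[z; MIN(h)→a](S) → 3
  (T ⋈[c=a] γ[z; MIN(h)→a](S)) → 3
  σ[y='t']((T ⋈[c=a] γ[z; MIN(h)→a](S))) → 1

|E| = 1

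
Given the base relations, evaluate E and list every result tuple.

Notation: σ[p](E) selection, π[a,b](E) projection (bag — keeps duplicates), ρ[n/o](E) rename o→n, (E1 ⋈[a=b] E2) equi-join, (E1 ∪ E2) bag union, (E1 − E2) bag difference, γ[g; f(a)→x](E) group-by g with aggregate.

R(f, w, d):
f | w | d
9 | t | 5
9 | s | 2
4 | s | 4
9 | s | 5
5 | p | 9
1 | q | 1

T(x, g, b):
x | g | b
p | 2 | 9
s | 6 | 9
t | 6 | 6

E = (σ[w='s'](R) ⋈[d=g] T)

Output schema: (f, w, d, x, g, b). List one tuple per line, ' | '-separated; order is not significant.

Stepwise |·|:
  R → 6
  σ[w='s'](R) → 3
  T → 3
  (σ[w='s'](R) ⋈[d=g] T) → 1

== RESULT ==
f | w | d | x | g | b
9 | s | 2 | p | 2 | 9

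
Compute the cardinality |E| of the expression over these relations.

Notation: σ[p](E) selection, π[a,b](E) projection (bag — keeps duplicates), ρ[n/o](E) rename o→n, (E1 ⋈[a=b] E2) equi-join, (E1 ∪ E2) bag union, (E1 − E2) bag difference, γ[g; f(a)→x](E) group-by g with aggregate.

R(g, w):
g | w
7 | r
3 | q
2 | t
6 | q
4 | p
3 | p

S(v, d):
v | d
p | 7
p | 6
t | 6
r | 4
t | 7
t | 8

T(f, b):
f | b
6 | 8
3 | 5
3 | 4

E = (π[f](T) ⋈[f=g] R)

Stepwise |·|:
  T → 3
  π[f](T) → 3
  R → 6
  (π[f](T) ⋈[f=g] R) → 5

|E| = 5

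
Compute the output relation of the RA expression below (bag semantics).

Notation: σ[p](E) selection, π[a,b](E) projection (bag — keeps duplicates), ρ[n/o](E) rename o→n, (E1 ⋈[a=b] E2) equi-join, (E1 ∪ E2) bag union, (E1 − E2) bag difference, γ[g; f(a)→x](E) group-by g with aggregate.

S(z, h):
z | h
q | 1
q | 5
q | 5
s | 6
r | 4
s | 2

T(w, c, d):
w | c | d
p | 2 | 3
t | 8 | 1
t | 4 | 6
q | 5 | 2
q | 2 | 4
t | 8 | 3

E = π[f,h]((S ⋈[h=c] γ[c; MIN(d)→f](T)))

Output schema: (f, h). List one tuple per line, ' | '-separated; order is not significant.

Stepwise |·|:
  S → 6
  T → 6
  γ[c; MIN(d)→f](T) → 4
  (S ⋈[h=c] γ[c; MIN(d)→f](T)) → 4
  π[f,h]((S ⋈[h=c] γ[c; MIN(d)→f](T))) → 4

== RESULT ==
f | h
2 | 5
2 | 5
3 | 2
6 | 4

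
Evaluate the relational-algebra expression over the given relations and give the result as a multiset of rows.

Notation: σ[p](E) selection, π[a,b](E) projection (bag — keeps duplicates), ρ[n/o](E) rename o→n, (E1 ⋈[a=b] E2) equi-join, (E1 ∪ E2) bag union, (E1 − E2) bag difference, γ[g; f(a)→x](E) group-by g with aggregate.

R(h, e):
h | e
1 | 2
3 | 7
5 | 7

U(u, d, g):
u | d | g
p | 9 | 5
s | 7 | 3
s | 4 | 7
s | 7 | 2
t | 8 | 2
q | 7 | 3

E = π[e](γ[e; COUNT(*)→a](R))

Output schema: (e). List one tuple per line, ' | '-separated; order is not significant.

Stepwise |·|:
  R → 3
  γ[e; COUNT(*)→a](R) → 2
  π[e](γ[e; COUNT(*)→a](R)) → 2

== RESULT ==
e
2
7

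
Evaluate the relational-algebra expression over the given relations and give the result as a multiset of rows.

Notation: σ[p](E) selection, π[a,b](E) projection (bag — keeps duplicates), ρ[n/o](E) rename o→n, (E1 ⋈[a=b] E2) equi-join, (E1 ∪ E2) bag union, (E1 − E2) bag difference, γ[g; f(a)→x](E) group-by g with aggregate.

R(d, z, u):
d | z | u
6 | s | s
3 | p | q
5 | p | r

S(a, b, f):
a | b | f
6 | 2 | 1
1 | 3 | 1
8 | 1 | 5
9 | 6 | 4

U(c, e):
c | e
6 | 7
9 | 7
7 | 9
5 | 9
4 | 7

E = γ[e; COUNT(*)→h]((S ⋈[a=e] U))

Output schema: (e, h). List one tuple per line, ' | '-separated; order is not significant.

Per-node cardinality:
  S → 4
  U → 5
  (S ⋈[a=e] U) → 2
  γ[e; COUNT(*)→h]((S ⋈[a=e] U)) → 1

== RESULT ==
e | h
9 | 2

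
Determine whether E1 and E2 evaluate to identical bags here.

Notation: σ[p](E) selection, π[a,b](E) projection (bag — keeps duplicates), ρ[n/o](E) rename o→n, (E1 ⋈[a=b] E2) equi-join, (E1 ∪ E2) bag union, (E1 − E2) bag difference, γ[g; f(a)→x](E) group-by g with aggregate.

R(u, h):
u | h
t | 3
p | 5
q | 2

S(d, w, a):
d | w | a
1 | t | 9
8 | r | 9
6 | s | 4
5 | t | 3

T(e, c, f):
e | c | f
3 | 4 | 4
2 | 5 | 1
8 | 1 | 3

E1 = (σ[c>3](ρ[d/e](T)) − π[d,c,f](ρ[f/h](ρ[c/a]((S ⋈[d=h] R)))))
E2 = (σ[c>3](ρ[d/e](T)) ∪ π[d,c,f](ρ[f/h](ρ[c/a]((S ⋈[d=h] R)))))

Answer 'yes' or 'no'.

E1 per-node cardinality:
  T → 3
  ρ[d/e](T) → 3
  σ[c>3](ρ[d/e](T)) → 2
  S → 4
  R → 3
  (S ⋈[d=h] R) → 1
  ρ[c/a]((S ⋈[d=h] R)) → 1
  ρ[f/h](ρ[c/a]((S ⋈[d=h] R))) → 1
  π[d,c,f](ρ[f/h](ρ[c/a]((S ⋈[d=h] R)))) → 1
  (σ[c>3](ρ[d/e](T)) − π[d,c,f](ρ[f/h](ρ[c/a]((S ⋈[d=h] R))))) → 2
E2 per-node cardinality:
  T → 3
  ρ[d/e](T) → 3
  σ[c>3](ρ[d/e](T)) → 2
  S → 4
  R → 3
  (S ⋈[d=h] R) → 1
  ρ[c/a]((S ⋈[d=h] R)) → 1
  ρ[f/h](ρ[c/a]((S ⋈[d=h] R))) → 1
  π[d,c,f](ρ[f/h](ρ[c/a]((S ⋈[d=h] R)))) → 1
  (σ[c>3](ρ[d/e](T)) ∪ π[d,c,f](ρ[f/h](ρ[c/a]((S ⋈[d=h] R))))) → 3

E1 result:
d | c | f
2 | 5 | 1
3 | 4 | 4
E2 result:
d | c | f
2 | 5 | 1
3 | 4 | 4
5 | 3 | 5
Witness: (5, 3, 5) appears 0× in E1 but 1× in E2.

no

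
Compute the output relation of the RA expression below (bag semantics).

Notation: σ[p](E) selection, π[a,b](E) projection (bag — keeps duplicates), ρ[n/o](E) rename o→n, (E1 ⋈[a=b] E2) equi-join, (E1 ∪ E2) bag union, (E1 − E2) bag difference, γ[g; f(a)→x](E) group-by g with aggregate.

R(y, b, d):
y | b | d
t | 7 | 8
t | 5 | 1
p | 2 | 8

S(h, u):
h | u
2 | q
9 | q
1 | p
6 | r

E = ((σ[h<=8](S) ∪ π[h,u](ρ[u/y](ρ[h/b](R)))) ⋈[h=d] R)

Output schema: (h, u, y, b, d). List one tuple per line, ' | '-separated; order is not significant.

Per-node cardinality:
  S → 4
  σ[h<=8](S) → 3
  R → 3
  ρ[h/b](R) → 3
  ρ[u/y](ρ[h/b](R)) → 3
  π[h,u](ρ[u/y](ρ[h/b](R))) → 3
  (σ[h<=8](S) ∪ π[h,u](ρ[u/y](ρ[h/b](R)))) → 6
  R → 3
  ((σ[h<=8](S) ∪ π[h,u](ρ[u/y](ρ[h/b](R)))) ⋈[h=d] R) → 1

== RESULT ==
h | u | y | b | d
1 | p | t | 5 | 1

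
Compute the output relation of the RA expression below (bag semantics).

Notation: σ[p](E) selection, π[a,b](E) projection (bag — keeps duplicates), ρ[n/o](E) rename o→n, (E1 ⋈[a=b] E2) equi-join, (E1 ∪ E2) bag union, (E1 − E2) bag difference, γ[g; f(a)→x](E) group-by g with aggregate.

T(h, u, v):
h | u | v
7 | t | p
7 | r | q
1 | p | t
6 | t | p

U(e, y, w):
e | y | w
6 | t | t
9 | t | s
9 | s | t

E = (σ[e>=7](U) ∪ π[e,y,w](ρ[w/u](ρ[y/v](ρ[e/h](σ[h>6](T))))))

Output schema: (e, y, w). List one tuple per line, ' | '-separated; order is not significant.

Stepwise |·|:
  U → 3
  σ[e>=7](U) → 2
  T → 4
  σ[h>6](T) → 2
  ρ[e/h](σ[h>6](T)) → 2
  ρ[y/v](ρ[e/h](σ[h>6](T))) → 2
  ρ[w/u](ρ[y/v](ρ[e/h](σ[h>6](T)))) → 2
  π[e,y,w](ρ[w/u](ρ[y/v](ρ[e/h](σ[h>6](T))))) → 2
  (σ[e>=7](U) ∪ π[e,y,w](ρ[w/u](ρ[y/v](ρ[e/h](σ[h>6](T)))))) → 4

== RESULT ==
e | y | w
7 | p | t
7 | q | r
9 | s | t
9 | t | s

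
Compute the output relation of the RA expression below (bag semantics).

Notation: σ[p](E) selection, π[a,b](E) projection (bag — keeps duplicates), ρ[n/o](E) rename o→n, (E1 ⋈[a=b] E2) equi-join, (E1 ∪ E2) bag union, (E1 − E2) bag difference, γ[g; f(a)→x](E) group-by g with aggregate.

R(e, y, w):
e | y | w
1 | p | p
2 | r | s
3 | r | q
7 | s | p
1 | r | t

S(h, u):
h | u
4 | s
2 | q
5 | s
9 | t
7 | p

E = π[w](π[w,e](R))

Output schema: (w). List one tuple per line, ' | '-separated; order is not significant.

Row counts bottom-up:
  R → 5
  π[w,e](R) → 5
  π[w](π[w,e](R)) → 5

== RESULT ==
w
p
p
q
s
t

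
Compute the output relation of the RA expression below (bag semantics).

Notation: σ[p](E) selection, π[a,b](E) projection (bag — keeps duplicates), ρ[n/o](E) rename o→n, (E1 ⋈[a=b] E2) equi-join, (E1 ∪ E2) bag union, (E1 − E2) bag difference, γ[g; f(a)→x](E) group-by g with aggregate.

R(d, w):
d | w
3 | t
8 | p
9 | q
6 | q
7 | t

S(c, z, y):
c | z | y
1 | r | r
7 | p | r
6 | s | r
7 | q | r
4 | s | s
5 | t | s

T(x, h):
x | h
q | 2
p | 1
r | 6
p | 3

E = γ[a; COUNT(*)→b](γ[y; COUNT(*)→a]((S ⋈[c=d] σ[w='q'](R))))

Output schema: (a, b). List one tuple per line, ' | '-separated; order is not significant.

Per-node cardinality:
  S → 6
  R → 5
  σ[w='q'](R) → 2
  (S ⋈[c=d] σ[w='q'](R)) → 1
  γ[y; COUNT(*)→a]((S ⋈[c=d] σ[w='q'](R))) → 1
  γ[a; COUNT(*)→b](γ[y; COUNT(*)→a]((S ⋈[c=d] σ[w='q'](R)))) → 1

== RESULT ==
a | b
1 | 1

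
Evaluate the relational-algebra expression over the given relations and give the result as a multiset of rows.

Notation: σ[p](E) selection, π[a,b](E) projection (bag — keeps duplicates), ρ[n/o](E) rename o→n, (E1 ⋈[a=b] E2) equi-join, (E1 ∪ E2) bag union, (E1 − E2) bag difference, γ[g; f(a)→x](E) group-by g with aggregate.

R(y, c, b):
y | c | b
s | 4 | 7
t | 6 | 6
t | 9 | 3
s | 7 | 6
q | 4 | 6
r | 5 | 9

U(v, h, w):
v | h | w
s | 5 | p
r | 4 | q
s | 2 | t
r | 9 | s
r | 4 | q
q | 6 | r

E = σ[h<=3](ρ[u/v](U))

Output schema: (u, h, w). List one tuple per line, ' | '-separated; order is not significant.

Per-node cardinality:
  U → 6
  ρ[u/v](U) → 6
  σ[h<=3](ρ[u/v](U)) → 1

== RESULT ==
u | h | w
s | 2 | t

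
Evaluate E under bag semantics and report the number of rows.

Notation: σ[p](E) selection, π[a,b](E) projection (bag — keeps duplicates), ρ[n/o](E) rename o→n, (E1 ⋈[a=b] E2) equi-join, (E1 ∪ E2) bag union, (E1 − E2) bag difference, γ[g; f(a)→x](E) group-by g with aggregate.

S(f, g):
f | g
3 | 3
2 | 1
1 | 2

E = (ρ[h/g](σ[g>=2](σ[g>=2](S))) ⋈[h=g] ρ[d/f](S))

Row counts bottom-up:
  S → 3
  σ[g>=2](S) → 2
  σ[g>=2](σ[g>=2](S)) → 2
  ρ[h/g](σ[g>=2](σ[g>=2](S))) → 2
  S → 3
  ρ[d/f](S) → 3
  (ρ[h/g](σ[g>=2](σ[g>=2](S))) ⋈[h=g] ρ[d/f](S)) → 2

|E| = 2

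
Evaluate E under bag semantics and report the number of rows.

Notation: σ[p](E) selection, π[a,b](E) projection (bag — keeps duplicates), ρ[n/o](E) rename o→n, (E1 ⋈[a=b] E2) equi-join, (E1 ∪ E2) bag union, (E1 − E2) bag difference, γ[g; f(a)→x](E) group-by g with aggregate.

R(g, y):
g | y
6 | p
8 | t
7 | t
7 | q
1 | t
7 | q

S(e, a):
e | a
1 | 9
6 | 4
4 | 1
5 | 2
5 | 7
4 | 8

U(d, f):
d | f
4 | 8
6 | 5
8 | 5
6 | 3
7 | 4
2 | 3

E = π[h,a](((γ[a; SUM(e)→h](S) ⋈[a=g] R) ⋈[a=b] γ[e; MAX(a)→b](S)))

Stepwise |·|:
  S → 6
  γ[a; SUM(e)→h](S) → 6
  R → 6
  (γ[a; SUM(e)→h](S) ⋈[a=g] R) → 5
  S → 6
  γ[e; MAX(a)→b](S) → 4
  ((γ[a; SUM(e)→h](S) ⋈[a=g] R) ⋈[a=b] γ[e; MAX(a)→b](S)) → 4
  π[h,a](((γ[a; SUM(e)→h](S) ⋈[a=g] R) ⋈[a=b] γ[e; MAX(a)→b](S))) → 4

|E| = 4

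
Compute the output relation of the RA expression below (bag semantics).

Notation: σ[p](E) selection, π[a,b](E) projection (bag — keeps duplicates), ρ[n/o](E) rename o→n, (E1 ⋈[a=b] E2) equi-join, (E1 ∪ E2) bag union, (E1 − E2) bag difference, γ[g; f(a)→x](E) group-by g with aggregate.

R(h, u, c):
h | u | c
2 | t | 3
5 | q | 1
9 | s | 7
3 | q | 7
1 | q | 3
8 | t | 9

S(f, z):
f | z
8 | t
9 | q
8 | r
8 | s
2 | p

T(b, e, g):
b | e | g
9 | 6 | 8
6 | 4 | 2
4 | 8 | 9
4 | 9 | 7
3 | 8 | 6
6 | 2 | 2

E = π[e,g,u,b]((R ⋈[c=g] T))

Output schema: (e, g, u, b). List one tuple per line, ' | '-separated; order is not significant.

Stepwise |·|:
  R → 6
  T → 6
  (R ⋈[c=g] T) → 3
  π[e,g,u,b]((R ⋈[c=g] T)) → 3

== RESULT ==
e | g | u | b
8 | 9 | t | 4
9 | 7 | q | 4
9 | 7 | s | 4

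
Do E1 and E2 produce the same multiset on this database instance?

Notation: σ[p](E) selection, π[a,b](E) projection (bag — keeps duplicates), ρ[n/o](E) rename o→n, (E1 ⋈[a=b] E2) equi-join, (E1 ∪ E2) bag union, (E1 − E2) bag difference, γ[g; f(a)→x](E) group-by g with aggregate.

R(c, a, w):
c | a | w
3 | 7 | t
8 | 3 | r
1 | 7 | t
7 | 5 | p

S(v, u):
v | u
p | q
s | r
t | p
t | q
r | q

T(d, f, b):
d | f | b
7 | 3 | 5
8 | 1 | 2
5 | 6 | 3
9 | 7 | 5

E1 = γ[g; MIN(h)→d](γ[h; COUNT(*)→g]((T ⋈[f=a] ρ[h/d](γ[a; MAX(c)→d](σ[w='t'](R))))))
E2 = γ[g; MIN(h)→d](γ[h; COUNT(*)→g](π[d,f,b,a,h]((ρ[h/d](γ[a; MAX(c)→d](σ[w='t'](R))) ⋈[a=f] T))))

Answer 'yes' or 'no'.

E1 per-node cardinality:
  T → 4
  R → 4
  σ[w='t'](R) → 2
  γ[a; MAX(c)→d](σ[w='t'](R)) → 1
  ρ[h/d](γ[a; MAX(c)→d](σ[w='t'](R))) → 1
  (T ⋈[f=a] ρ[h/d](γ[a; MAX(c)→d](σ[w='t'](R)))) → 1
  γ[h; COUNT(*)→g]((T ⋈[f=a] ρ[h/d](γ[a; MAX(c)→d](σ[w='t'](R))))) → 1
  γ[g; MIN(h)→d](γ[h; COUNT(*)→g]((T ⋈[f=a] ρ[h/d](γ[a; MAX(c)→d](σ[w='t'](R)))))) → 1
E2 per-node cardinality:
  R → 4
  σ[w='t'](R) → 2
  γ[a; MAX(c)→d](σ[w='t'](R)) → 1
  ρ[h/d](γ[a; MAX(c)→d](σ[w='t'](R))) → 1
  T → 4
  (ρ[h/d](γ[a; MAX(c)→d](σ[w='t'](R))) ⋈[a=f] T) → 1
  π[d,f,b,a,h]((ρ[h/d](γ[a; MAX(c)→d](σ[w='t'](R))) ⋈[a=f] T)) → 1
  γ[h; COUNT(*)→g](π[d,f,b,a,h]((ρ[h/d](γ[a; MAX(c)→d](σ[w='t'](R))) ⋈[a=f] T))) → 1
  γ[g; MIN(h)→d](γ[h; COUNT(*)→g](π[d,f,b,a,h]((ρ[h/d](γ[a; MAX(c)→d](σ[w='t'](R))) ⋈[a=f] T)))) → 1

E1 and E2 produce the same multiset:
g | d
1 | 3

yes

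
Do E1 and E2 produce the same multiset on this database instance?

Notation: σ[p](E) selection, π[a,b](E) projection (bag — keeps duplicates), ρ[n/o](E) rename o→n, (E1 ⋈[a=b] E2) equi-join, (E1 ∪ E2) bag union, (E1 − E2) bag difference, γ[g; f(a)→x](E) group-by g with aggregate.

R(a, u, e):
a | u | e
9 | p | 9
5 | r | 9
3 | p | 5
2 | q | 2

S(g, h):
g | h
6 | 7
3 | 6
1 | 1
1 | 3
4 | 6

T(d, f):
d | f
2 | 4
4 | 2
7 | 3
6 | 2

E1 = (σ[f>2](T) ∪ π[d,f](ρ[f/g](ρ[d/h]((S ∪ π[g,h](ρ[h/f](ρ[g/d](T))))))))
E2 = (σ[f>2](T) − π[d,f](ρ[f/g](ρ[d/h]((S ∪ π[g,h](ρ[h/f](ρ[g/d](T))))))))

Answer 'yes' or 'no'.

E1 subexpression sizes:
  T → 4
  σ[f>2](T) → 2
  S → 5
  T → 4
  ρ[g/d](T) → 4
  ρ[h/f](ρ[g/d](T)) → 4
  π[g,h](ρ[h/f](ρ[g/d](T))) → 4
  (S ∪ π[g,h](ρ[h/f](ρ[g/d](T)))) → 9
  ρ[d/h]((S ∪ π[g,h](ρ[h/f](ρ[g/d](T))))) → 9
  ρ[f/g](ρ[d/h]((S ∪ π[g,h](ρ[h/f](ρ[g/d](T)))))) → 9
  π[d,f](ρ[f/g](ρ[d/h]((S ∪ π[g,h](ρ[h/f](ρ[g/d](T))))))) → 9
  (σ[f>2](T) ∪ π[d,f](ρ[f/g](ρ[d/h]((S ∪ π[g,h](ρ[h/f](ρ[g/d](T)))))))) → 11
E2 subexpression sizes:
  T → 4
  σ[f>2](T) → 2
  S → 5
  T → 4
  ρ[g/d](T) → 4
  ρ[h/f](ρ[g/d](T)) → 4
  π[g,h](ρ[h/f](ρ[g/d](T))) → 4
  (S ∪ π[g,h](ρ[h/f](ρ[g/d](T)))) → 9
  ρ[d/h]((S ∪ π[g,h](ρ[h/f](ρ[g/d](T))))) → 9
  ρ[f/g](ρ[d/h]((S ∪ π[g,h](ρ[h/f](ρ[g/d](T)))))) → 9
  π[d,f](ρ[f/g](ρ[d/h]((S ∪ π[g,h](ρ[h/f](ρ[g/d](T))))))) → 9
  (σ[f>2](T) − π[d,f](ρ[f/g](ρ[d/h]((S ∪ π[g,h](ρ[h/f](ρ[g/d](T)))))))) → 1

E1 result:
d | f
1 | 1
2 | 4
2 | 4
2 | 6
3 | 1
3 | 7
4 | 2
6 | 3
6 | 4
7 | 3
7 | 6
E2 result:
d | f
7 | 3
Witness: (2, 4) appears 2× in E1 but 0× in E2.

no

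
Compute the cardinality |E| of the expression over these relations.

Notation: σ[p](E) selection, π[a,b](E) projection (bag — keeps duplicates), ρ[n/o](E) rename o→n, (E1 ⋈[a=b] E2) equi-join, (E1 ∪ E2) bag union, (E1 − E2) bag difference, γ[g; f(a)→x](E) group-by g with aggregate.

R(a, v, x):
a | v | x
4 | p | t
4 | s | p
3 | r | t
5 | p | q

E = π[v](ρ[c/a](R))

Subexpression sizes:
  R → 4
  ρ[c/a](R) → 4
  π[v](ρ[c/a](R)) → 4

|E| = 4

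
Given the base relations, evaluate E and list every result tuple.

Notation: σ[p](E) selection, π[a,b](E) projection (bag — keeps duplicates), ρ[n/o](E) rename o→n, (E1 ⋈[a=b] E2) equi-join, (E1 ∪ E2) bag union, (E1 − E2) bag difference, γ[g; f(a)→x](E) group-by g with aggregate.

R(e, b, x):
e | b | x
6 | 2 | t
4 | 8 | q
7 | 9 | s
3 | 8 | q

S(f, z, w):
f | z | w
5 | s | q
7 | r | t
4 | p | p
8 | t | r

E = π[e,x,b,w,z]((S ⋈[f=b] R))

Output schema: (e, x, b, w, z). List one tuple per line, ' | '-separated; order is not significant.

Row counts bottom-up:
  S → 4
  R → 4
  (S ⋈[f=b] R) → 2
  π[e,x,b,w,z]((S ⋈[f=b] R)) → 2

== RESULT ==
e | x | b | w | z
3 | q | 8 | r | t
4 | q | 8 | r | t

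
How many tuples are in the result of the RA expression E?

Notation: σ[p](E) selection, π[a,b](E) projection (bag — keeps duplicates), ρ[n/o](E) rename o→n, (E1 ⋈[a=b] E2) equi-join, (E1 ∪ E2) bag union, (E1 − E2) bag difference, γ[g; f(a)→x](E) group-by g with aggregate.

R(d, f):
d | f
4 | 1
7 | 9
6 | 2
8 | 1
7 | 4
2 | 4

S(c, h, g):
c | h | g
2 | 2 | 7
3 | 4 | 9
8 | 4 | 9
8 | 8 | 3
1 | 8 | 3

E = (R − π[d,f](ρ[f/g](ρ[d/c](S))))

Subexpression sizes:
  R → 6
  S → 5
  ρ[d/c](S) → 5
  ρ[f/g](ρ[d/c](S)) → 5
  π[d,f](ρ[f/g](ρ[d/c](S))) → 5
  (R − π[d,f](ρ[f/g](ρ[d/c](S)))) → 6

|E| = 6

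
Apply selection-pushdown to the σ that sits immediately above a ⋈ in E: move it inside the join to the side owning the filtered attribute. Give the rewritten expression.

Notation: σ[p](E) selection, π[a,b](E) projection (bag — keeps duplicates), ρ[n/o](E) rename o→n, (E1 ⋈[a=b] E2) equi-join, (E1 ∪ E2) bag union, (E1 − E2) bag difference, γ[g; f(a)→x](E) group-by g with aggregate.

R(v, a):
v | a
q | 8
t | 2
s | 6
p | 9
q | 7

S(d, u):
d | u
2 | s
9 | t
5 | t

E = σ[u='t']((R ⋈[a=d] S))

σ filters on u, owned by the right side.
E' = (R ⋈[a=d] σ[u='t'](S))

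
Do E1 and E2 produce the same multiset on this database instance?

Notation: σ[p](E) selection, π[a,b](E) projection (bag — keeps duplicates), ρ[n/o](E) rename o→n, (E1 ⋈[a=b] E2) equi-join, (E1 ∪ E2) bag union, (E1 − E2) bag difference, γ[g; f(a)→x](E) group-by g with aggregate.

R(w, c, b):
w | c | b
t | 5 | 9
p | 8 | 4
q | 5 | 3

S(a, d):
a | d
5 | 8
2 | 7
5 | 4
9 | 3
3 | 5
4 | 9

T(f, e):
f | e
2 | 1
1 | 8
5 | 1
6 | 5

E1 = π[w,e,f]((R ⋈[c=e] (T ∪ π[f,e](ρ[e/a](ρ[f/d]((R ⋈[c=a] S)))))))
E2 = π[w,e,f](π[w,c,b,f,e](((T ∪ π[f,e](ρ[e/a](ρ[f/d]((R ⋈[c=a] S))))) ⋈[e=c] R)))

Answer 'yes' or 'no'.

E1 stepwise |·|:
  R → 3
  T → 4
  R → 3
  S → 6
  (R ⋈[c=a] S) → 4
  ρ[f/d]((R ⋈[c=a] S)) → 4
  ρ[e/a](ρ[f/d]((R ⋈[c=a] S))) → 4
  π[f,e](ρ[e/a](ρ[f/d]((R ⋈[c=a] S)))) → 4
  (T ∪ π[f,e](ρ[e/a](ρ[f/d]((R ⋈[c=a] S))))) → 8
  (R ⋈[c=e] (T ∪ π[f,e](ρ[e/a](ρ[f/d]((R ⋈[c=a] S)))))) → 11
  π[w,e,f]((R ⋈[c=e] (T ∪ π[f,e](ρ[e/a](ρ[f/d]((R ⋈[c=a] S))))))) → 11
E2 stepwise |·|:
  T → 4
  R → 3
  S → 6
  (R ⋈[c=a] S) → 4
  ρ[f/d]((R ⋈[c=a] S)) → 4
  ρ[e/a](ρ[f/d]((R ⋈[c=a] S))) → 4
  π[f,e](ρ[e/a](ρ[f/d]((R ⋈[c=a] S)))) → 4
  (T ∪ π[f,e](ρ[e/a](ρ[f/d]((R ⋈[c=a] S))))) → 8
  R → 3
  ((T ∪ π[f,e](ρ[e/a](ρ[f/d]((R ⋈[c=a] S))))) ⋈[e=c] R) → 11
  π[w,c,b,f,e](((T ∪ π[f,e](ρ[e/a](ρ[f/d]((R ⋈[c=a] S))))) ⋈[e=c] R)) → 11
  π[w,e,f](π[w,c,b,f,e](((T ∪ π[f,e](ρ[e/a](ρ[f/d]((R ⋈[c=a] S))))) ⋈[e=c] R))) → 11

E1 and E2 produce the same multiset:
w | e | f
p | 8 | 1
q | 5 | 4
q | 5 | 4
q | 5 | 6
q | 5 | 8
q | 5 | 8
t | 5 | 4
t | 5 | 4
t | 5 | 6
t | 5 | 8
t | 5 | 8

yes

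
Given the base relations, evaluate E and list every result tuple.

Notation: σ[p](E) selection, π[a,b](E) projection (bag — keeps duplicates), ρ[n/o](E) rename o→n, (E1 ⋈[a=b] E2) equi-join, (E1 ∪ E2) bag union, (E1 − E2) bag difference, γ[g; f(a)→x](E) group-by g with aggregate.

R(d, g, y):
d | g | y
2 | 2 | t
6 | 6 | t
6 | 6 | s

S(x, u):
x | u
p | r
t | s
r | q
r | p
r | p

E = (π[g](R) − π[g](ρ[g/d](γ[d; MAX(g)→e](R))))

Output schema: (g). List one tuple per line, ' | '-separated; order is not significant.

Row counts bottom-up:
  R → 3
  π[g](R) → 3
  R → 3
  γ[d; MAX(g)→e](R) → 2
  ρ[g/d](γ[d; MAX(g)→e](R)) → 2
  π[g](ρ[g/d](γ[d; MAX(g)→e](R))) → 2
  (π[g](R) − π[g](ρ[g/d](γ[d; MAX(g)→e](R)))) → 1

== RESULT ==
g
6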